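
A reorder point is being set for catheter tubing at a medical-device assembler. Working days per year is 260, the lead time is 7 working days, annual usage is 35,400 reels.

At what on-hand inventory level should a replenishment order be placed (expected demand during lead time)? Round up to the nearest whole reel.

954 reels

Daily demand d = 35,400 / 260 = 136.154 reels/day
Demand during lead time = 136.154 × 7 = 953.08
Reorder point = 953.08 → round up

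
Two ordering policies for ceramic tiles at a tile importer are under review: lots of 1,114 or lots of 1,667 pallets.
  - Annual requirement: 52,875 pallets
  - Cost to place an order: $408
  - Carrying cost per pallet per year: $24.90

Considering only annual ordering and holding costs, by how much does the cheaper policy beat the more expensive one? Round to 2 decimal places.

$460.71

TC(Q) = (D/Q)S + (Q/2)H
TC(1,114) = (52,875/1,114)×408 + (1,114/2)×24.9 = $33,234.65
TC(1,667) = (52,875/1,667)×408 + (1,667/2)×24.9 = $33,695.36
|ΔTC| = |$33,234.65 − $33,695.36| = $460.71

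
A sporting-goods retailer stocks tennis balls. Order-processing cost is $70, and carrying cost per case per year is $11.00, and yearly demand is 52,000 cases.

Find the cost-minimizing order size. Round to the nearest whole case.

814 cases

Optimal lot size Q* = (2 × 52,000 × $70 / $11)^½ ≈ 813.52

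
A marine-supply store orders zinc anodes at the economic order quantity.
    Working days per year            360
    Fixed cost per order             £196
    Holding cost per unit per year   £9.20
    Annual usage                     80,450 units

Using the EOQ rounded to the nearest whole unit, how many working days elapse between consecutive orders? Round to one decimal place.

8.3 days

Q* = √(2·D·S / H) = √(2·80,450·196 / 9.2) = √3,427,869.6 ≈ 1,851.45 → Q = 1,851 units
Days between orders = 360 / (D/Q) = 360 / 43.463 ≈ 8.283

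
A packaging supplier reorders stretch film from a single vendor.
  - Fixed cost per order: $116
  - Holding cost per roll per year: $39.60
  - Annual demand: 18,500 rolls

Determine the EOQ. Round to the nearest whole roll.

329 rolls

Q* = √(2·D·S / H) = √(2·18,500·116 / 39.6) = √108,383.8 ≈ 329.22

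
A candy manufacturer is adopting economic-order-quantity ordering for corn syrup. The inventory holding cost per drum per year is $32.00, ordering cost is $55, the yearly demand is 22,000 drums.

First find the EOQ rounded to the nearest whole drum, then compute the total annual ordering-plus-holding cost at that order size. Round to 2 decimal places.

Q* = √(2·D·S / H) = √(2·22,000·55 / 32) = √75,625.0 ≈ 275.00 → Q = 275 drums
Orders/yr = 22,000/275 = 80.000; ordering cost = 80.000 × $55 = $4,400.00
Average inventory = 275/2 = 137.5; holding cost = 137.5 × $32 = $4,400.00
Total = $4,400.00 + $4,400.00 = $8,800.00

$8,800.00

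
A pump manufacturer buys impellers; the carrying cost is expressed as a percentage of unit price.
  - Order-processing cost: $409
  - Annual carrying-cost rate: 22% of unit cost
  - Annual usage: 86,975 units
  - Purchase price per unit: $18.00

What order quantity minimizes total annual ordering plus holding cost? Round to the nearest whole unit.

H = i·C = 0.22 × $18 = $3.9600 per unit-year
EOQ = √(2DS/H) = √(2 × 86,975 × 409 / 3.96)
    = √(17,966,047.98) ≈ 4,238.64

4,239 units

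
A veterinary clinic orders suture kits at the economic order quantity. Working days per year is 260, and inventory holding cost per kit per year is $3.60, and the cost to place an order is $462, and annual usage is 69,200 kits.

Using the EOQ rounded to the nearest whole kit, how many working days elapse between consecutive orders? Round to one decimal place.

EOQ = √(2DS/H) = √(2 × 69,200 × 462 / 3.6)
    = √(17,761,333.33) ≈ 4,214.42 → Q = 4,214 kits
T = Q/D × 260 days = 4,214/69,200 × 260 = 15.833 days

15.8 days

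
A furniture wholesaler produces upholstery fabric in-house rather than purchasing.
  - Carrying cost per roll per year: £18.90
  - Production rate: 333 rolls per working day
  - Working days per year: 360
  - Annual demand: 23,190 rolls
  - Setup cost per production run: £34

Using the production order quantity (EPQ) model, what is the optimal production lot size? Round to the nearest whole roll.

322 rolls

d = 23,190/360 = 64.4167 rolls/day;  effective holding cost H(1 − d/p) = 18.9·(1 − 64.4167/333) = 15.24392
Q* = √(2DS / H_eff) = √(2·23,190·34 / 15.24392) ≈ 321.63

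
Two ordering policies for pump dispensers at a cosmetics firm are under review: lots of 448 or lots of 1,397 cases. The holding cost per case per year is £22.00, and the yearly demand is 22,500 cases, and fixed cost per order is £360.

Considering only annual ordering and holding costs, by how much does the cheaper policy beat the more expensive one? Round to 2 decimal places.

£1,843.22

TC(Q) = (D/Q)S + (Q/2)H
TC(448) = (22,500/448)×360 + (448/2)×22 = £23,008.36
TC(1,397) = (22,500/1,397)×360 + (1,397/2)×22 = £21,165.14
Lots of 1,397 are cheaper by £1,843.22.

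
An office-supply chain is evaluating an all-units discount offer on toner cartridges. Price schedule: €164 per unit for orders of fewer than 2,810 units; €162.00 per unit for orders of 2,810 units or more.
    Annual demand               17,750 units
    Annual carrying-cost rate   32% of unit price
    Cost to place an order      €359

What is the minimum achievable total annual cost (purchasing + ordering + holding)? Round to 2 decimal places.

H₁ = 32%×€164 = €52.4800;  H₂ = 32%×€162.00 = €51.8400
EOQ₁ = √(2×17,750×359/52.4800) = 492.79  (< 2,810, feasible at tier 1)
EOQ₂ = √(2×17,750×359/51.8400) = 495.83  (< 2,810 → use Q = 2,810 at tier-2 price)
TC(tier 1 (EOQ₁), Q≈492.8) = €2,936,861.77
TC(tier 2, Q≈2,810.0) = €2,950,602.90
Minimum at tier 1 (EOQ₁): €2,936,861.77

€2,936,861.77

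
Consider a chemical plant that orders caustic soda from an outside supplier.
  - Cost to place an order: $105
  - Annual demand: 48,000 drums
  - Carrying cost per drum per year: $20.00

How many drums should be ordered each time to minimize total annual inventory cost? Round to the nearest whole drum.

710 drums

2DS/H = 2·48,000·105/20 = 504,000.00
EOQ = √504,000.00 ≈ 709.93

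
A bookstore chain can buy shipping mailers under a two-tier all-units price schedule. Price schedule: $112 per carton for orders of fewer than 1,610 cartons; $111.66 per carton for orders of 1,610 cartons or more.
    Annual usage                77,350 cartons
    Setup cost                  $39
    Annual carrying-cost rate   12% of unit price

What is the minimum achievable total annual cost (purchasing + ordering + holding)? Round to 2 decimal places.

$8,649,561.05

H₁ = 12%×$112 = $13.4400;  H₂ = 12%×$111.66 = $13.3992
EOQ₁ = √(2×77,350×39/13.4400) = 670.00  (< 1,610, feasible at tier 1)
EOQ₂ = √(2×77,350×39/13.3992) = 671.02  (< 1,610 → use Q = 1,610 at tier-2 price)
TC(tier 1 (EOQ₁), Q≈670.0) = $8,672,204.86
TC(tier 2, Q≈1,610.0) = $8,649,561.05
Minimum at tier 2: $8,649,561.05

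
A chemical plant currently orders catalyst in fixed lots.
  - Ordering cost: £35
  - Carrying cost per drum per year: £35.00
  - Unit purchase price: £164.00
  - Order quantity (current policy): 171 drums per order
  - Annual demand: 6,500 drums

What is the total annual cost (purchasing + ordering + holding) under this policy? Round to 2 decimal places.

Orders/yr = 6,500/171 = 38.012; ordering cost = 38.012 × £35 = £1,330.41
Average inventory = 171/2 = 85.5; holding cost = 85.5 × £35 = £2,992.50
Purchase cost = D·C = 6,500 × 164 = £1,066,000.00
Total = £1,330.41 + £2,992.50 + £1,066,000.00 = £1,070,322.91

£1,070,322.91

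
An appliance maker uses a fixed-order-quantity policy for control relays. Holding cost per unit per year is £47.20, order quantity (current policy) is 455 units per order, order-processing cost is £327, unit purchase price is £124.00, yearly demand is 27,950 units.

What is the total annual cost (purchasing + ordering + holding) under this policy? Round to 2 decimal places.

Annual ordering cost = (D/Q)·S = (27,950/455) × 327 = £20,087.14
Annual holding cost  = (Q/2)·H = (455/2) × 47.2 = £10,738.00
Purchase cost = D·C = 27,950 × 124 = £3,465,800.00
Total = £20,087.14 + £10,738.00 + £3,465,800.00 = £3,496,625.14

£3,496,625.14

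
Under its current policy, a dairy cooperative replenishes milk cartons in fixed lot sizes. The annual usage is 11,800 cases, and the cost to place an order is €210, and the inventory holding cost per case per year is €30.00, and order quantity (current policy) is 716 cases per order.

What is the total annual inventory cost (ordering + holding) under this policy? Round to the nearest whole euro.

Ordering: D/Q × S = 11,800/716 × €210 = €3,460.89
Holding:  Q/2 × H = 716/2 × €30 = €10,740.00
Total = €3,460.89 + €10,740.00 = €14,200.89

€14,201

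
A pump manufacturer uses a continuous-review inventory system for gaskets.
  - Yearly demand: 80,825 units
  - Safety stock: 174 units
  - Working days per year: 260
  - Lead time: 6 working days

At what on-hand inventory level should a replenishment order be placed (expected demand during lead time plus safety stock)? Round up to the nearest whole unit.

Daily demand d = 80,825 / 260 = 310.865 units/day
Demand during lead time = 310.865 × 6 = 1,865.19
Reorder point = 1,865.19 + 174 = 2,039.19 → round up

2,040 units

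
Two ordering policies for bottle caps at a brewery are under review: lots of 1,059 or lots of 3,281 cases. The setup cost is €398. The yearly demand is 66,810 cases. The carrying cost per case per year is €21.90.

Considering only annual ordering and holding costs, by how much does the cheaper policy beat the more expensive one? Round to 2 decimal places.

€7,326.30

TC(Q) = (D/Q)S + (Q/2)H
TC(1,059) = (66,810/1,059)×398 + (1,059/2)×21.9 = €36,705.00
TC(3,281) = (66,810/3,281)×398 + (3,281/2)×21.9 = €44,031.30
Cheaper: Q = 1,059.  Difference = €7,326.30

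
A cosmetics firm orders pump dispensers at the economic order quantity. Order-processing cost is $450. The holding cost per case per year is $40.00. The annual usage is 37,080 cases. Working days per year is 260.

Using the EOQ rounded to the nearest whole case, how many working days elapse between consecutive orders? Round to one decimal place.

6.4 days

Q* = √(2·D·S / H) = √(2·37,080·450 / 40) = √834,300.0 ≈ 913.40 → Q = 913 cases
T = Q/D × 260 days = 913/37,080 × 260 = 6.402 days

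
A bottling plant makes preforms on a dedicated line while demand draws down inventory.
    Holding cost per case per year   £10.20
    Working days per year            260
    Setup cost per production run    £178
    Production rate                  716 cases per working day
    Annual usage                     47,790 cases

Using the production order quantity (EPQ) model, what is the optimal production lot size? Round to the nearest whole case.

Daily demand d = 47,790/260 = 183.808; p = 716; 1 − d/p = 0.74329
EPQ = √(2DS / (H(1 − d/p)))
    = √(2 × 47,790 × 178 / (10.2 × 0.74329)) ≈ 1,498.01

1,498 cases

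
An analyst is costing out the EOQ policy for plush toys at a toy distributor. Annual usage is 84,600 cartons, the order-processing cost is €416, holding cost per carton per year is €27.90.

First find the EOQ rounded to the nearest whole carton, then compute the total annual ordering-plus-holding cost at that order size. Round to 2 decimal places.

Q* = √(2·D·S / H) = √(2·84,600·416 / 27.9) = √2,522,838.7 ≈ 1,588.34 → Q = 1,588 cartons
Orders/yr = 84,600/1,588 = 53.275; ordering cost = 53.275 × €416 = €22,162.22
Average inventory = 1,588/2 = 794; holding cost = 794 × €27.9 = €22,152.60
Total = €22,162.22 + €22,152.60 = €44,314.82

€44,314.82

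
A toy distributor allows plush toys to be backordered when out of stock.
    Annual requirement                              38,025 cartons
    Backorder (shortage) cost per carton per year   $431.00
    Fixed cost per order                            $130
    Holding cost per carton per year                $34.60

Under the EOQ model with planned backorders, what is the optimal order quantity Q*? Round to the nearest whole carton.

556 cartons

Q* = √(2DS/H) · √((H + b)/b)
   = √(2 × 38,025 × 130 / 34.6) · √((34.6 + 431) / 431)
   = 534.544 × 1.0394 ≈ 555.59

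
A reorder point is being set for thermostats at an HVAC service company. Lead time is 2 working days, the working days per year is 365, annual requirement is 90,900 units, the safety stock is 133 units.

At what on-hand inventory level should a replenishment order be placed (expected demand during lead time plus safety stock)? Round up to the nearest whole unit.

Daily demand d = 90,900 / 365 = 249.041 units/day
Demand during lead time = 249.041 × 2 = 498.08
Reorder point = 498.08 + 133 = 631.08 → round up

632 units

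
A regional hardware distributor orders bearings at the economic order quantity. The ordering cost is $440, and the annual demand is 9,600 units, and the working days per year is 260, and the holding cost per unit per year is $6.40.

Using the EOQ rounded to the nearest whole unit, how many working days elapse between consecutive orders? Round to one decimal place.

31.1 days

EOQ = √(2DS/H) = √(2 × 9,600 × 440 / 6.4)
    = √(1,320,000.00) ≈ 1,148.91 → Q = 1,149 units
Cycle time = (working days × Q)/D = (260 × 1,149) / 9,600 = 31.119 days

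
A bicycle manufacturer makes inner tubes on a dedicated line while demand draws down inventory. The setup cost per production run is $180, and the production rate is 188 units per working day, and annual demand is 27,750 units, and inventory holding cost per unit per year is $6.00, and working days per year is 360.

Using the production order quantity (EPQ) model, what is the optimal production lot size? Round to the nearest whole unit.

Daily demand d = 27,750/360 = 77.083; p = 188; 1 − d/p = 0.58998
EPQ = √(2DS / (H(1 − d/p)))
    = √(2 × 27,750 × 180 / (6 × 0.58998)) ≈ 1,679.92

1,680 units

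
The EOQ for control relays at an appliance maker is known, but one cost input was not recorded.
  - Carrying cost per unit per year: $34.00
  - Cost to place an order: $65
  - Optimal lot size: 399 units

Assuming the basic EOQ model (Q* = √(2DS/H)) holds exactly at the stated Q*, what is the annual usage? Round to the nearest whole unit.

Since Q* = (2DS/H)^½, squaring gives Q*²·H = 2DS.
D = Q²H / (2S) = 399² × 34 / (2 × 65) = 41,637.18

41,637 units per year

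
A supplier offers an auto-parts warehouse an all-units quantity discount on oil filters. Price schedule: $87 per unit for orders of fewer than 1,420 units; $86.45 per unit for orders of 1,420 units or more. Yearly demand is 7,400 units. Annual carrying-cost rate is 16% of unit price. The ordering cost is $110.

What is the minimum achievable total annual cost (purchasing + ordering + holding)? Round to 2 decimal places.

$648,560.44

H₁ = 16%×$87 = $13.9200;  H₂ = 16%×$86.45 = $13.8320
EOQ₁ = √(2×7,400×110/13.9200) = 341.99  (< 1,420, feasible at tier 1)
EOQ₂ = √(2×7,400×110/13.8320) = 343.07  (< 1,420 → use Q = 1,420 at tier-2 price)
TC(tier 1 (EOQ₁), Q≈342.0) = $648,560.44
TC(tier 2, Q≈1,420.0) = $650,123.96
Minimum at tier 1 (EOQ₁): $648,560.44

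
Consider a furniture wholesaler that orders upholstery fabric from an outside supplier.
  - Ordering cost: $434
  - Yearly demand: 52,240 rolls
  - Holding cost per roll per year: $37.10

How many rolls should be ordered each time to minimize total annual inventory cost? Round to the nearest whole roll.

1,106 rolls

Optimal lot size Q* = (2 × 52,240 × $434 / $37.1)^½ ≈ 1,105.54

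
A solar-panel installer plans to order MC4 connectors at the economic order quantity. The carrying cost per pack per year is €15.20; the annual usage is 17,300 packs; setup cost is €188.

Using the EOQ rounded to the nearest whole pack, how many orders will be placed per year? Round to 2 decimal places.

Q* = √(2·D·S / H) = √(2·17,300·188 / 15.2) = √427,947.4 ≈ 654.18 → Q = 654
Orders per year = D/Q = 17,300 / 654 = 26.453

26.45 orders per year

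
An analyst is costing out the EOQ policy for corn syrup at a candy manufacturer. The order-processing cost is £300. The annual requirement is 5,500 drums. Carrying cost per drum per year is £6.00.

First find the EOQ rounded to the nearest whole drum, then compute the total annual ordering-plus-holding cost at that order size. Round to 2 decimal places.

EOQ = √(2DS/H) = √(2 × 5,500 × 300 / 6)
    = √(550,000.00) ≈ 741.62 → Q = 742 drums
Annual ordering cost = (D/Q)·S = (5,500/742) × 300 = £2,223.72
Annual holding cost  = (Q/2)·H = (742/2) × 6 = £2,226.00
Total = £2,223.72 + £2,226.00 = £4,449.72

£4,449.72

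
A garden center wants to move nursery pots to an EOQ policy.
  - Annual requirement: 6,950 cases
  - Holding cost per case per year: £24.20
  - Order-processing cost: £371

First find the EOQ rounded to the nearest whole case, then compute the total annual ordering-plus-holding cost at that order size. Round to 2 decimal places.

Optimal lot size Q* = (2 × 6,950 × £371 / £24.2)^½ ≈ 461.62 → Q = 462 cases
Annual ordering cost = (D/Q)·S = (6,950/462) × 371 = £5,581.06
Annual holding cost  = (Q/2)·H = (462/2) × 24.2 = £5,590.20
Total = £5,581.06 + £5,590.20 = £11,171.26

£11,171.26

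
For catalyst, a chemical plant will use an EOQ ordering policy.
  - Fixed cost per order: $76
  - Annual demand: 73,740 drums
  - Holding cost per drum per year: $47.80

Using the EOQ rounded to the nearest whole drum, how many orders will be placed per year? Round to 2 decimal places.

152.36 orders per year

Q* = √(2·D·S / H) = √(2·73,740·76 / 47.8) = √234,487.0 ≈ 484.24 → Q = 484
Orders per year = D/Q = 73,740 / 484 = 152.355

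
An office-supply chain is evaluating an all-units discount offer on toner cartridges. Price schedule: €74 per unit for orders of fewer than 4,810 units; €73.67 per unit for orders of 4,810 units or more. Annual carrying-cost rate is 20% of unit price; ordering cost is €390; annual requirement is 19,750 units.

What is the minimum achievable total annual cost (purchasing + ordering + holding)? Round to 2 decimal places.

€1,476,599.47

H₁ = 20%×€74 = €14.8000;  H₂ = 20%×€73.67 = €14.7340
EOQ₁ = √(2×19,750×390/14.8000) = 1,020.23  (< 4,810, feasible at tier 1)
EOQ₂ = √(2×19,750×390/14.7340) = 1,022.52  (< 4,810 → use Q = 4,810 at tier-2 price)
TC(tier 1 (EOQ₁), Q≈1,020.2) = €1,476,599.47
TC(tier 2, Q≈4,810.0) = €1,492,019.12
Minimum at tier 1 (EOQ₁): €1,476,599.47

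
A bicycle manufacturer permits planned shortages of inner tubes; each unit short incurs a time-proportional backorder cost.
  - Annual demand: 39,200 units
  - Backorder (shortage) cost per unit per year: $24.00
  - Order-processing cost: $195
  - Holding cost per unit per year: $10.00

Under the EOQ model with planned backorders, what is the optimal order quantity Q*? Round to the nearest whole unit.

Basic EOQ = √(2·39,200·195/10) = 1,236.447
Backorder adjustment √((H+b)/b) = √((10+24)/24) = 1.1902
Q* = 1,236.447 × 1.1902 ≈ 1,471.67

1,472 units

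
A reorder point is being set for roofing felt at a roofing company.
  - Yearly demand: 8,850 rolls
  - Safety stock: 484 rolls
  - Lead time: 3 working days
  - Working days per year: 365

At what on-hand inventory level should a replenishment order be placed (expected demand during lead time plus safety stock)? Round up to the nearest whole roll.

Daily demand d = 8,850 / 365 = 24.247 rolls/day
Demand during lead time = 24.247 × 3 = 72.74
Reorder point = 72.74 + 484 = 556.74 → round up

557 rolls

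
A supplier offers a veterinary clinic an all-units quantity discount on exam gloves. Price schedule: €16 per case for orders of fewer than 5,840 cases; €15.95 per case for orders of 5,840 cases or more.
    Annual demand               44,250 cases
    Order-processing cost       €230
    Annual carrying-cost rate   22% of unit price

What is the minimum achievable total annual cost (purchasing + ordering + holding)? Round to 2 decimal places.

H₁ = 22%×€16 = €3.5200;  H₂ = 22%×€15.95 = €3.5090
EOQ₁ = √(2×44,250×230/3.5200) = 2,404.72  (< 5,840, feasible at tier 1)
EOQ₂ = √(2×44,250×230/3.5090) = 2,408.48  (< 5,840 → use Q = 5,840 at tier-2 price)
TC(tier 1 (EOQ₁), Q≈2,404.7) = €716,464.61
TC(tier 2, Q≈5,840.0) = €717,776.50
Minimum at tier 1 (EOQ₁): €716,464.61

€716,464.61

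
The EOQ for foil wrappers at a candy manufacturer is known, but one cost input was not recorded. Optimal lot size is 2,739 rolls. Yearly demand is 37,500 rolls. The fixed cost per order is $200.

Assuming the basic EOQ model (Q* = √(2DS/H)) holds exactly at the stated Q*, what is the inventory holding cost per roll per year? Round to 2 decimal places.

$2.00

From Q* = √(2DS/H) ⇒ Q*² = 2DS/H.
H = 2DS / Q² = 2 × 37,500 × 200 / 2,739² = 1.9994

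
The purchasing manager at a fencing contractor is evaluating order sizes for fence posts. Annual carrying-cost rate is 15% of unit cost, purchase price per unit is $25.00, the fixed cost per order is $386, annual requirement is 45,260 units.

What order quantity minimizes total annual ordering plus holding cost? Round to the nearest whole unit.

Holding cost per unit per year: H = 15% × $25 = $3.7500
Q* = √(2·D·S / H) = √(2·45,260·386 / 3.75) = √9,317,525.3 ≈ 3,052.46

3,052 units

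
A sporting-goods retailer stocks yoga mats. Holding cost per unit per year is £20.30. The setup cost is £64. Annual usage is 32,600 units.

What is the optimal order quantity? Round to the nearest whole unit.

453 units

Optimal lot size Q* = (2 × 32,600 × £64 / £20.3)^½ ≈ 453.38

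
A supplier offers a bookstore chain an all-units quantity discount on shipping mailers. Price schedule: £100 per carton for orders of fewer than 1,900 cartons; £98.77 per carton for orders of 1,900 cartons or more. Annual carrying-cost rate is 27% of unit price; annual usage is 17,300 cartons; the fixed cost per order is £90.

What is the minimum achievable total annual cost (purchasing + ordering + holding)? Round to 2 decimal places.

£1,734,874.98

H₁ = 27%×£100 = £27.0000;  H₂ = 27%×£98.77 = £26.6679
EOQ₁ = √(2×17,300×90/27.0000) = 339.61  (< 1,900, feasible at tier 1)
EOQ₂ = √(2×17,300×90/26.6679) = 341.72  (< 1,900 → use Q = 1,900 at tier-2 price)
TC(tier 1 (EOQ₁), Q≈339.6) = £1,739,169.41
TC(tier 2, Q≈1,900.0) = £1,734,874.98
Minimum at tier 2: £1,734,874.98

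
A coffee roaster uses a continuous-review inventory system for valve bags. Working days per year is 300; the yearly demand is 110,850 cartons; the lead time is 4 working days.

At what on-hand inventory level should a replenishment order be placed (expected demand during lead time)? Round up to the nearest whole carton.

Daily demand d = 110,850 / 300 = 369.500 cartons/day
Demand during lead time = 369.500 × 4 = 1,478.00
Reorder point = 1,478.00 → round up

1,478 cartons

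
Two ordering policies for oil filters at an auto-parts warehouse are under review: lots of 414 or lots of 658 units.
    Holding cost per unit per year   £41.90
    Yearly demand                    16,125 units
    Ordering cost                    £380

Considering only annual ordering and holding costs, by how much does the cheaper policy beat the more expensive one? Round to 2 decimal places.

£376.61

For each Q, cost = (D/Q)·S + (Q/2)·H.
TC(414) = (16,125/414)×380 + (414/2)×41.9 = £23,474.02
TC(658) = (16,125/658)×380 + (658/2)×41.9 = £23,097.41
Cheaper: Q = 658.  Difference = £376.61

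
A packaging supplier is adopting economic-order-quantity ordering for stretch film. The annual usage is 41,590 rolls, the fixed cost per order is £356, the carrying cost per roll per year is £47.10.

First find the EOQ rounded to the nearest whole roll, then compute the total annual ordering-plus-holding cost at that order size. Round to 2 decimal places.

£37,346.07

EOQ = √(2DS/H) = √(2 × 41,590 × 356 / 47.1)
    = √(628,706.58) ≈ 792.91 → Q = 793 rolls
Annual ordering cost = (D/Q)·S = (41,590/793) × 356 = £18,670.92
Annual holding cost  = (Q/2)·H = (793/2) × 47.1 = £18,675.15
Total = £18,670.92 + £18,675.15 = £37,346.07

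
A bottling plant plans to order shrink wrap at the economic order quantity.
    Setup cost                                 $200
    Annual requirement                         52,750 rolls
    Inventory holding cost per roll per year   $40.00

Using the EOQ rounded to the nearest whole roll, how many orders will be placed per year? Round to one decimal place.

72.7 orders per year

2DS/H = 2·52,750·200/40 = 527,500.00
EOQ = √527,500.00 ≈ 726.29 → Q = 726
Orders per year = D/Q = 52,750 / 726 = 72.658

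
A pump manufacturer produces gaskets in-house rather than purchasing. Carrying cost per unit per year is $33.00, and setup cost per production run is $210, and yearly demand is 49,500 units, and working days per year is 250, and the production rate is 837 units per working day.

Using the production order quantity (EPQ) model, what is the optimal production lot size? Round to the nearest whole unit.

908 units

d = 49,500/250 = 198.0000 units/day;  effective holding cost H(1 − d/p) = 33·(1 − 198.0000/837) = 25.19355
Q* = √(2DS / H_eff) = √(2·49,500·210 / 25.19355) ≈ 908.41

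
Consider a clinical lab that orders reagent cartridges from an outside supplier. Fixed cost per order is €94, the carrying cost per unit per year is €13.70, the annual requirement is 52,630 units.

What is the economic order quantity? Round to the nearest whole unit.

850 units

2DS/H = 2·52,630·94/13.7 = 722,221.90
EOQ = √722,221.90 ≈ 849.84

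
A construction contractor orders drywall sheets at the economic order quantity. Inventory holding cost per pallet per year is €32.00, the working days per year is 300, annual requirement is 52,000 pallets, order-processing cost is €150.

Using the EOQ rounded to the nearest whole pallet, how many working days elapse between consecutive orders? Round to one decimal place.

4.0 days

2DS/H = 2·52,000·150/32 = 487,500.00
EOQ = √487,500.00 ≈ 698.21 → Q = 698 pallets
Cycle time = (working days × Q)/D = (300 × 698) / 52,000 = 4.027 days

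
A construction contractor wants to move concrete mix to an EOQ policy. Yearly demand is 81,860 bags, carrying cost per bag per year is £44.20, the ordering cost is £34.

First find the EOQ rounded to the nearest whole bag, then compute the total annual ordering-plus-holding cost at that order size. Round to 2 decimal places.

£15,685.61

Q* = √(2·D·S / H) = √(2·81,860·34 / 44.2) = √125,938.5 ≈ 354.88 → Q = 355 bags
Annual ordering cost = (D/Q)·S = (81,860/355) × 34 = £7,840.11
Annual holding cost  = (Q/2)·H = (355/2) × 44.2 = £7,845.50
Total = £7,840.11 + £7,845.50 = £15,685.61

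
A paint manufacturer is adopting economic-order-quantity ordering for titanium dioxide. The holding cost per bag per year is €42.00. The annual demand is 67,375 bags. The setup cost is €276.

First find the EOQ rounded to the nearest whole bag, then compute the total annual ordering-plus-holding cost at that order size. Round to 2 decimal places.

€39,522.42

EOQ = √(2DS/H) = √(2 × 67,375 × 276 / 42)
    = √(885,500.00) ≈ 941.01 → Q = 941 bags
Ordering: D/Q × S = 67,375/941 × €276 = €19,761.42
Holding:  Q/2 × H = 941/2 × €42 = €19,761.00
Total = €19,761.42 + €19,761.00 = €39,522.42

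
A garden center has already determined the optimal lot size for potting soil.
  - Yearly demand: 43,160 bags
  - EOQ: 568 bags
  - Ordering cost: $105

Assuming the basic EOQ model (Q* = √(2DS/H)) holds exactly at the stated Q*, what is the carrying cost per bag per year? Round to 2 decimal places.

Since Q* = (2DS/H)^½, squaring gives Q*²·H = 2DS.
H = 2DS / Q² = 2 × 43,160 × 105 / 568² = 28.0934

$28.09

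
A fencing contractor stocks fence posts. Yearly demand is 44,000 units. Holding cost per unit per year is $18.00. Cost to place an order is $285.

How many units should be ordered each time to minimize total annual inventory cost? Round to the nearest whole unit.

1,180 units

Optimal lot size Q* = (2 × 44,000 × $285 / $18)^½ ≈ 1,180.40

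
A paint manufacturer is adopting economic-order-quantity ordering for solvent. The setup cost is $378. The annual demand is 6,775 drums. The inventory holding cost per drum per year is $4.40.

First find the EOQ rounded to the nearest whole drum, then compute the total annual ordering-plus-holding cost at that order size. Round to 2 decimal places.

$4,747.25

2DS/H = 2·6,775·378/4.4 = 1,164,068.18
EOQ = √1,164,068.18 ≈ 1,078.92 → Q = 1,079 drums
Annual ordering cost = (D/Q)·S = (6,775/1,079) × 378 = $2,373.45
Annual holding cost  = (Q/2)·H = (1,079/2) × 4.4 = $2,373.80
Total = $2,373.45 + $2,373.80 = $4,747.25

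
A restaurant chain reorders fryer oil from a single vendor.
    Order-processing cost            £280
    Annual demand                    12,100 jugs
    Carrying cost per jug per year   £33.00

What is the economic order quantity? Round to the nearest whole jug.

Optimal lot size Q* = (2 × 12,100 × £280 / £33)^½ ≈ 453.14

453 jugs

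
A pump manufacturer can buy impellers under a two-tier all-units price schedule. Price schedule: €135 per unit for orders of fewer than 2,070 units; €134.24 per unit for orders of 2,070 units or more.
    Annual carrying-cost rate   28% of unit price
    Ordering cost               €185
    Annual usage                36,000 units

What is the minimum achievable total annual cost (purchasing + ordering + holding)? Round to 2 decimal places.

€4,874,760.14

H₁ = 28%×€135 = €37.8000;  H₂ = 28%×€134.24 = €37.5872
EOQ₁ = √(2×36,000×185/37.8000) = 593.62  (< 2,070, feasible at tier 1)
EOQ₂ = √(2×36,000×185/37.5872) = 595.29  (< 2,070 → use Q = 2,070 at tier-2 price)
TC(tier 1 (EOQ₁), Q≈593.6) = €4,882,438.72
TC(tier 2, Q≈2,070.0) = €4,874,760.14
Minimum at tier 2: €4,874,760.14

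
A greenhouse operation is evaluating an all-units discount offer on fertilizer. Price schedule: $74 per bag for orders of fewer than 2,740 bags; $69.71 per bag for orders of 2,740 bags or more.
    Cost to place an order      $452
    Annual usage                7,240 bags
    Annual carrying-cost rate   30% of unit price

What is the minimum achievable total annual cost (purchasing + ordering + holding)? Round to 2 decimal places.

$534,545.55

H₁ = 30%×$74 = $22.2000;  H₂ = 30%×$69.71 = $20.9130
EOQ₁ = √(2×7,240×452/22.2000) = 542.97  (< 2,740, feasible at tier 1)
EOQ₂ = √(2×7,240×452/20.9130) = 559.43  (< 2,740 → use Q = 2,740 at tier-2 price)
TC(tier 1 (EOQ₁), Q≈543.0) = $547,813.97
TC(tier 2, Q≈2,740.0) = $534,545.55
Minimum at tier 2: $534,545.55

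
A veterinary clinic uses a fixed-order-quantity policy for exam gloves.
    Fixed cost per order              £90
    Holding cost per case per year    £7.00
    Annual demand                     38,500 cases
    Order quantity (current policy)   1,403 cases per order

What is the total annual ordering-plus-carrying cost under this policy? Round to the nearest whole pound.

Ordering: D/Q × S = 38,500/1,403 × £90 = £2,469.71
Holding:  Q/2 × H = 1,403/2 × £7 = £4,910.50
Total = £2,469.71 + £4,910.50 = £7,380.21

£7,380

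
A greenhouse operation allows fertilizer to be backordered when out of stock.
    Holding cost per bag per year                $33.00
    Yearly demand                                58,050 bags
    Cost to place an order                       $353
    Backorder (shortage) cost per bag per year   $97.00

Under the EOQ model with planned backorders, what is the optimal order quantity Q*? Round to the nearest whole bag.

Q* = √(2DS/H) · √((H + b)/b)
   = √(2 × 58,050 × 353 / 33) · √((33 + 97) / 97)
   = 1,114.414 × 1.1577 ≈ 1,290.13

1,290 bags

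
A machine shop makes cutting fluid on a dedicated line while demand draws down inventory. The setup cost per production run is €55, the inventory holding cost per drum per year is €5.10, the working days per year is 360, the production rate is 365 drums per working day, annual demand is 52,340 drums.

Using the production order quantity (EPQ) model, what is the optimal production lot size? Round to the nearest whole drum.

d = 52,340/360 = 145.3889 drums/day;  effective holding cost H(1 − d/p) = 5.1·(1 − 145.3889/365) = 3.06854
Q* = √(2DS / H_eff) = √(2·52,340·55 / 3.06854) ≈ 1,369.77

1,370 drums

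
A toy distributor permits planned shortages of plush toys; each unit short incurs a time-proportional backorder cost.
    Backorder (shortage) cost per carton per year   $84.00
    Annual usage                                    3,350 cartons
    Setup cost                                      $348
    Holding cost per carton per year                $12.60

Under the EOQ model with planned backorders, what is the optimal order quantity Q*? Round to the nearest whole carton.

461 cartons

Basic EOQ = √(2·3,350·348/12.6) = 430.172
Backorder adjustment √((H+b)/b) = √((12.6+84)/84) = 1.0724
Q* = 430.172 × 1.0724 ≈ 461.31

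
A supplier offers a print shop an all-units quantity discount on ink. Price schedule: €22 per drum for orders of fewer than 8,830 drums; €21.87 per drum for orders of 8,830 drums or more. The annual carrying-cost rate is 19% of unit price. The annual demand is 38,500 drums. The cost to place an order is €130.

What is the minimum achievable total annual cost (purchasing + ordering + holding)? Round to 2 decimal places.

€853,468.52

H₁ = 19%×€22 = €4.1800;  H₂ = 19%×€21.87 = €4.1553
EOQ₁ = √(2×38,500×130/4.1800) = 1,547.49  (< 8,830, feasible at tier 1)
EOQ₂ = √(2×38,500×130/4.1553) = 1,552.09  (< 8,830 → use Q = 8,830 at tier-2 price)
TC(tier 1 (EOQ₁), Q≈1,547.5) = €853,468.52
TC(tier 2, Q≈8,830.0) = €860,907.47
Minimum at tier 1 (EOQ₁): €853,468.52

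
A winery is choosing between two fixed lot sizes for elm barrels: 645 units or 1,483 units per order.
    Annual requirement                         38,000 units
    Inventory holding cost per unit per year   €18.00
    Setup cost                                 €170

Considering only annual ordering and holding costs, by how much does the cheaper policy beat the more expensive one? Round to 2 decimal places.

Annual cost at Q: ordering D·S/Q plus holding Q·H/2.
TC(645) = (38,000/645)×170 + (645/2)×18 = €15,820.50
TC(1,483) = (38,000/1,483)×170 + (1,483/2)×18 = €17,703.04
Lots of 645 are cheaper by €1,882.53.

€1,882.53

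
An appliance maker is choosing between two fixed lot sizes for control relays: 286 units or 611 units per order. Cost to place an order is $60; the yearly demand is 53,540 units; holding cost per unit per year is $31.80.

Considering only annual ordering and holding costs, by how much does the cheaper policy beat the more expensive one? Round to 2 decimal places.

$807.06

TC(Q) = (D/Q)S + (Q/2)H
TC(286) = (53,540/286)×60 + (286/2)×31.8 = $15,779.57
TC(611) = (53,540/611)×60 + (611/2)×31.8 = $14,972.51
Lots of 611 are cheaper by $807.06.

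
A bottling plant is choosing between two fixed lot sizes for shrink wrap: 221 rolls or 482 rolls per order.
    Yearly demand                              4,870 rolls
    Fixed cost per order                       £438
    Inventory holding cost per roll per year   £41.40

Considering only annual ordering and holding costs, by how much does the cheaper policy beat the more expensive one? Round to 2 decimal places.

For each Q, cost = (D/Q)·S + (Q/2)·H.
TC(221) = (4,870/221)×438 + (221/2)×41.4 = £14,226.56
TC(482) = (4,870/482)×438 + (482/2)×41.4 = £14,402.84
Cheaper: Q = 221.  Difference = £176.28

£176.28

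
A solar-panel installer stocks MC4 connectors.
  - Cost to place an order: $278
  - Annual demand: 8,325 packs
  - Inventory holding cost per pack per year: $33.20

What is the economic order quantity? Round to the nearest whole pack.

373 packs

Q* = √(2·D·S / H) = √(2·8,325·278 / 33.2) = √139,418.7 ≈ 373.39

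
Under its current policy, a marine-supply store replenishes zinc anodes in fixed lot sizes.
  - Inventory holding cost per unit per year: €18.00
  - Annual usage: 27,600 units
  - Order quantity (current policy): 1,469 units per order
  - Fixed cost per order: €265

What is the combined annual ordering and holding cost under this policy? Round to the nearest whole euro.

Orders/yr = 27,600/1,469 = 18.788; ordering cost = 18.788 × €265 = €4,978.90
Average inventory = 1,469/2 = 734.5; holding cost = 734.5 × €18 = €13,221.00
Total = €4,978.90 + €13,221.00 = €18,199.90

€18,200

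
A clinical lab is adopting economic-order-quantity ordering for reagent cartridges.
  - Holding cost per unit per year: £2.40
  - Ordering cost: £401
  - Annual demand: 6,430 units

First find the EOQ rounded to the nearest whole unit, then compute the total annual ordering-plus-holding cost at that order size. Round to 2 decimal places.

£3,518.02

2DS/H = 2·6,430·401/2.4 = 2,148,691.67
EOQ = √2,148,691.67 ≈ 1,465.84 → Q = 1,466 units
Ordering: D/Q × S = 6,430/1,466 × £401 = £1,758.82
Holding:  Q/2 × H = 1,466/2 × £2.4 = £1,759.20
Total = £1,758.82 + £1,759.20 = £3,518.02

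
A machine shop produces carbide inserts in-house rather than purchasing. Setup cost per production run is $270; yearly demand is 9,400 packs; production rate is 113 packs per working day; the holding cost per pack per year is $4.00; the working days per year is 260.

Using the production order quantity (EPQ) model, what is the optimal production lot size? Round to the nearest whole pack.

1,366 packs

Daily demand d = 9,400/260 = 36.154; p = 113; 1 − d/p = 0.68005
EPQ = √(2DS / (H(1 − d/p)))
    = √(2 × 9,400 × 270 / (4 × 0.68005)) ≈ 1,366.03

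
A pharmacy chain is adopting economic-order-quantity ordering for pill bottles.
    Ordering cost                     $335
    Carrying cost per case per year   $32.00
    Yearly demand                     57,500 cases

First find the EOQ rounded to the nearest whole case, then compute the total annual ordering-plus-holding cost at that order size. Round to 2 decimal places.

Q* = √(2·D·S / H) = √(2·57,500·335 / 32) = √1,203,906.2 ≈ 1,097.23 → Q = 1,097 cases
Orders/yr = 57,500/1,097 = 52.416; ordering cost = 52.416 × $335 = $17,559.25
Average inventory = 1,097/2 = 548.5; holding cost = 548.5 × $32 = $17,552.00
Total = $17,559.25 + $17,552.00 = $35,111.25

$35,111.25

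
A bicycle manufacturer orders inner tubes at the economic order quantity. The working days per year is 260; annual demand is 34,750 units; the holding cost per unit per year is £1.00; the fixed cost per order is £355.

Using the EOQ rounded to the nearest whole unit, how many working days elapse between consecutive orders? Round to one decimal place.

37.2 days

Q* = √(2·D·S / H) = √(2·34,750·355 / 1) = √24,672,500.0 ≈ 4,967.14 → Q = 4,967 units
Cycle time = (working days × Q)/D = (260 × 4,967) / 34,750 = 37.163 days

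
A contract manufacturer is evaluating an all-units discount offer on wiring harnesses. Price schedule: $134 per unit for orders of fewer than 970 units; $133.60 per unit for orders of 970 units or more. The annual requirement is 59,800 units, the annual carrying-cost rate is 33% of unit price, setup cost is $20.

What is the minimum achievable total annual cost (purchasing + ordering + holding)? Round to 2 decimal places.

H₁ = 33%×$134 = $44.2200;  H₂ = 33%×$133.60 = $44.0880
EOQ₁ = √(2×59,800×20/44.2200) = 232.58  (< 970, feasible at tier 1)
EOQ₂ = √(2×59,800×20/44.0880) = 232.93  (< 970 → use Q = 970 at tier-2 price)
TC(tier 1 (EOQ₁), Q≈232.6) = $8,023,484.66
TC(tier 2, Q≈970.0) = $8,011,895.67
Minimum at tier 2: $8,011,895.67

$8,011,895.67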